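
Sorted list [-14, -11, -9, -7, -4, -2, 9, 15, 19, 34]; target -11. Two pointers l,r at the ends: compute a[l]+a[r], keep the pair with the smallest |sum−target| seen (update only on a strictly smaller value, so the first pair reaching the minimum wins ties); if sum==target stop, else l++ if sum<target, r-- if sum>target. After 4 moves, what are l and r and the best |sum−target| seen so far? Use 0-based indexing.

[0,9] -14+34=20 d=31 * → r--
[0,8] -14+19=5 d=16 * → r--
[0,7] -14+15=1 d=12 * → r--
[0,6] -14+9=-5 d=6 * → r--

l=0, r=5, best |Δ|=6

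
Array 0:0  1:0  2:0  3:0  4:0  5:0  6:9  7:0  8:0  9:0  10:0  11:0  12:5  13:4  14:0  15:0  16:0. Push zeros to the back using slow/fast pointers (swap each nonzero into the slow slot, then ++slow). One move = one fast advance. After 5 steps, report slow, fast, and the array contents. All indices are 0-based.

(s=0,f=0) a[fast]=0 → fast++
(s=0,f=1) a[fast]=0 → fast++
(s=0,f=2) a[fast]=0 → fast++
(s=0,f=3) a[fast]=0 → fast++
(s=0,f=4) a[fast]=0 → fast++

slow=0, fast=5, a=[0, 0, 0, 0, 0, 0, 9, 0, 0, 0, 0, 0, 5, 4, 0, 0, 0]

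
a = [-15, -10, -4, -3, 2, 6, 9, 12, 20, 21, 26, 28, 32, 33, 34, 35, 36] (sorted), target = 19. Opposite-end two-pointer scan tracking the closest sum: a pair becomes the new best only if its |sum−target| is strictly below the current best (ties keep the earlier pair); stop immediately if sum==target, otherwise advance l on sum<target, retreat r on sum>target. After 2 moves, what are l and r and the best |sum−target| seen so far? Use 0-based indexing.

l=0 r=16: -15+36=21 d=2 *, r--
l=0 r=15: -15+35=20 d=1 *, r--

l=0, r=14, best |Δ|=1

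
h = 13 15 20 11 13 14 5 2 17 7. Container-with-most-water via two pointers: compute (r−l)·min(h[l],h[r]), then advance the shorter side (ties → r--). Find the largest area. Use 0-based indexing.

max area = 105

[0,9] min(13,7)*9=63 best=63 * → r--
[0,8] min(13,17)*8=104 best=104 * → l++
[1,8] min(15,17)*7=105 best=105 * → l++
[2,8] min(20,17)*6=102 best=105 → r--
[2,7] min(20,2)*5=10 best=105 → r--
[2,6] min(20,5)*4=20 best=105 → r--
[2,5] min(20,14)*3=42 best=105 → r--
[2,4] min(20,13)*2=26 best=105 → r--
[2,3] min(20,11)*1=11 best=105 → r--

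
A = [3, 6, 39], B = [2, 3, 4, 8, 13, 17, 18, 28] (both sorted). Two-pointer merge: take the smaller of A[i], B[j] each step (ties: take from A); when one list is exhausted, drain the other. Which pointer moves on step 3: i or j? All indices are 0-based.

i=0 j=0: A[i]=3>B[j]=2 take 2, j++
i=0 j=1: A[i]=3<=B[j]=3 take 3, i++
i=1 j=1: A[i]=6>B[j]=3 take 3, j++

j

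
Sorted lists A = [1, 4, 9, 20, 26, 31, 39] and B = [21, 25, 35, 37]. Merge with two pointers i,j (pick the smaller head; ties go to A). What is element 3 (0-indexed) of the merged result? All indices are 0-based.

[i=0,j=0] A[i]=1<=B[j]=21 take 1 → i++
[i=1,j=0] A[i]=4<=B[j]=21 take 4 → i++
[i=2,j=0] A[i]=9<=B[j]=21 take 9 → i++
[i=3,j=0] A[i]=20<=B[j]=21 take 20 → i++
[i=4,j=0] A[i]=26>B[j]=21 take 21 → j++
[i=4,j=1] A[i]=26>B[j]=25 take 25 → j++
[i=4,j=2] A[i]=26<=B[j]=35 take 26 → i++
[i=5,j=2] A[i]=31<=B[j]=35 take 31 → i++
[i=6,j=2] A[i]=39>B[j]=35 take 35 → j++
[i=6,j=3] A[i]=39>B[j]=37 take 37 → j++
[i=6,j=4] B done, take A[i]=39 → i++

merged[3] = 20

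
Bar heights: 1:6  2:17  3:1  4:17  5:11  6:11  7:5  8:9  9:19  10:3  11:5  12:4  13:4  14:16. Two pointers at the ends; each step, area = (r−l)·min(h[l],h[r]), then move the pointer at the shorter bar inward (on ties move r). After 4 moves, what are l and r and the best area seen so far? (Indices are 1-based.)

l=1 r=14: min(6,16)*13=78 best=78 *, l++
l=2 r=14: min(17,16)*12=192 best=192 *, r--
l=2 r=13: min(17,4)*11=44 best=192, r--
l=2 r=12: min(17,4)*10=40 best=192, r--

l=2, r=11, best area=192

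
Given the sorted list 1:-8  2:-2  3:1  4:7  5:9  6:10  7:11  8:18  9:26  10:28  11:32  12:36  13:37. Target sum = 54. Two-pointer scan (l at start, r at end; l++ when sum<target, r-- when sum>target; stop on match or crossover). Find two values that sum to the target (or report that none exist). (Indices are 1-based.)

(18, 36)

[1,13] -8+37=29 <54 → l++
[2,13] -2+37=35 <54 → l++
[3,13] 1+37=38 <54 → l++
[4,13] 7+37=44 <54 → l++
[5,13] 9+37=46 <54 → l++
[6,13] 10+37=47 <54 → l++
[7,13] 11+37=48 <54 → l++
[8,13] 18+37=55 >54 → r--
[8,12] 18+36=54 → found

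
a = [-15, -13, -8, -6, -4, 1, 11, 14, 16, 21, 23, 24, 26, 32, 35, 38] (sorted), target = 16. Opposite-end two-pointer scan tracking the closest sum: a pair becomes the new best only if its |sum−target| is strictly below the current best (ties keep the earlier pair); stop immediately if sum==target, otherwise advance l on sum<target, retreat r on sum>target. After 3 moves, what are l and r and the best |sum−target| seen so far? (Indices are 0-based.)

l=0, r=12, best |Δ|=1

[0,15] -15+38=23 d=7 * → r--
[0,14] -15+35=20 d=4 * → r--
[0,13] -15+32=17 d=1 * → r--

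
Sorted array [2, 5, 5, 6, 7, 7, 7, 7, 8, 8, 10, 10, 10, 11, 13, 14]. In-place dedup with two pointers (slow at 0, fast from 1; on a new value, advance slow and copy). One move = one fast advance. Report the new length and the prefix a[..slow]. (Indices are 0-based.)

length 9; prefix = [2, 5, 6, 7, 8, 10, 11, 13, 14]

slow=0 fast=1: a[fast]=5≠a[slow]=2 write a[1]=5, slow++,fast++
slow=1 fast=2: a[fast]=5=a[slow] dup, fast++
slow=1 fast=3: a[fast]=6≠a[slow]=5 write a[2]=6, slow++,fast++
slow=2 fast=4: a[fast]=7≠a[slow]=6 write a[3]=7, slow++,fast++
slow=3 fast=5: a[fast]=7=a[slow] dup, fast++
slow=3 fast=6: a[fast]=7=a[slow] dup, fast++
slow=3 fast=7: a[fast]=7=a[slow] dup, fast++
slow=3 fast=8: a[fast]=8≠a[slow]=7 write a[4]=8, slow++,fast++
slow=4 fast=9: a[fast]=8=a[slow] dup, fast++
slow=4 fast=10: a[fast]=10≠a[slow]=8 write a[5]=10, slow++,fast++
slow=5 fast=11: a[fast]=10=a[slow] dup, fast++
slow=5 fast=12: a[fast]=10=a[slow] dup, fast++
slow=5 fast=13: a[fast]=11≠a[slow]=10 write a[6]=11, slow++,fast++
slow=6 fast=14: a[fast]=13≠a[slow]=11 write a[7]=13, slow++,fast++
slow=7 fast=15: a[fast]=14≠a[slow]=13 write a[8]=14, slow++,fast++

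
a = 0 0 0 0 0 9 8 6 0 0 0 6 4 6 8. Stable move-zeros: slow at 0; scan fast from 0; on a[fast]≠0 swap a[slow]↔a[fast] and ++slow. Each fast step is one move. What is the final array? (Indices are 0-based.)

(s=0,f=0) a[fast]=0 → fast++
(s=0,f=1) a[fast]=0 → fast++
(s=0,f=2) a[fast]=0 → fast++
(s=0,f=3) a[fast]=0 → fast++
(s=0,f=4) a[fast]=0 → fast++
(s=0,f=5) a[fast]=9≠0 swap→a[0]=9 → slow++,fast++
(s=1,f=6) a[fast]=8≠0 swap→a[1]=8 → slow++,fast++
(s=2,f=7) a[fast]=6≠0 swap→a[2]=6 → slow++,fast++
(s=3,f=8) a[fast]=0 → fast++
(s=3,f=9) a[fast]=0 → fast++
(s=3,f=10) a[fast]=0 → fast++
(s=3,f=11) a[fast]=6≠0 swap→a[3]=6 → slow++,fast++
(s=4,f=12) a[fast]=4≠0 swap→a[4]=4 → slow++,fast++
(s=5,f=13) a[fast]=6≠0 swap→a[5]=6 → slow++,fast++
(s=6,f=14) a[fast]=8≠0 swap→a[6]=8 → slow++,fast++

[9, 8, 6, 6, 4, 6, 8, 0, 0, 0, 0, 0, 0, 0, 0]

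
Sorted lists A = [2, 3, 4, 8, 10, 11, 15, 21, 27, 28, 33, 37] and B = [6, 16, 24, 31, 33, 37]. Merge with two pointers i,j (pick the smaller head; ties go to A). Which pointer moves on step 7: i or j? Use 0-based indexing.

[i=0,j=0] A[i]=2<=B[j]=6 take 2 → i++
[i=1,j=0] A[i]=3<=B[j]=6 take 3 → i++
[i=2,j=0] A[i]=4<=B[j]=6 take 4 → i++
[i=3,j=0] A[i]=8>B[j]=6 take 6 → j++
[i=3,j=1] A[i]=8<=B[j]=16 take 8 → i++
[i=4,j=1] A[i]=10<=B[j]=16 take 10 → i++
[i=5,j=1] A[i]=11<=B[j]=16 take 11 → i++

i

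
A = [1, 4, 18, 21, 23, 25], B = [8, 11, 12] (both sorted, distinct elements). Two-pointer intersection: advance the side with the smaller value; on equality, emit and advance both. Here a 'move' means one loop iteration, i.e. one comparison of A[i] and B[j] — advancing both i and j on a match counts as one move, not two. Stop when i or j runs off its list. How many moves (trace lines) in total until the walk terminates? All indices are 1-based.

5 moves

[i=1,j=1] 1<8 → i++
[i=2,j=1] 4<8 → i++
[i=3,j=1] 18>8 → j++
[i=3,j=2] 18>11 → j++
[i=3,j=3] 18>12 → j++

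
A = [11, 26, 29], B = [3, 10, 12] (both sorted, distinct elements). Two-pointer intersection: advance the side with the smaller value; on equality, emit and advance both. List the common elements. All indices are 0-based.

[i=0,j=0] 11>3 → j++
[i=0,j=1] 11>10 → j++
[i=0,j=2] 11<12 → i++
[i=1,j=2] 26>12 → j++

intersection = []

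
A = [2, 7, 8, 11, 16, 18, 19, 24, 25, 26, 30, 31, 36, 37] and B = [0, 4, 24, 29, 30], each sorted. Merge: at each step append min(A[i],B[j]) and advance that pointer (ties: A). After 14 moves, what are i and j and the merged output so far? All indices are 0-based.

i=10, j=4, merged so far=[0, 2, 4, 7, 8, 11, 16, 18, 19, 24, 24, 25, 26, 29]

[i=0,j=0] A[i]=2>B[j]=0 take 0 → j++
[i=0,j=1] A[i]=2<=B[j]=4 take 2 → i++
[i=1,j=1] A[i]=7>B[j]=4 take 4 → j++
[i=1,j=2] A[i]=7<=B[j]=24 take 7 → i++
[i=2,j=2] A[i]=8<=B[j]=24 take 8 → i++
[i=3,j=2] A[i]=11<=B[j]=24 take 11 → i++
[i=4,j=2] A[i]=16<=B[j]=24 take 16 → i++
[i=5,j=2] A[i]=18<=B[j]=24 take 18 → i++
[i=6,j=2] A[i]=19<=B[j]=24 take 19 → i++
[i=7,j=2] A[i]=24<=B[j]=24 take 24 → i++
[i=8,j=2] A[i]=25>B[j]=24 take 24 → j++
[i=8,j=3] A[i]=25<=B[j]=29 take 25 → i++
[i=9,j=3] A[i]=26<=B[j]=29 take 26 → i++
[i=10,j=3] A[i]=30>B[j]=29 take 29 → j++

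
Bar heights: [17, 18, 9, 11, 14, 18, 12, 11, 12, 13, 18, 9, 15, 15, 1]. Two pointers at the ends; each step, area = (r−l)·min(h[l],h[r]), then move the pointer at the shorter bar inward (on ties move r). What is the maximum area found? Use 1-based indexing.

max area = 195

[1,15] min(17,1)*14=14 best=14 * → r--
[1,14] min(17,15)*13=195 best=195 * → r--
[1,13] min(17,15)*12=180 best=195 → r--
[1,12] min(17,9)*11=99 best=195 → r--
[1,11] min(17,18)*10=170 best=195 → l++
[2,11] min(18,18)*9=162 best=195 → r--
[2,10] min(18,13)*8=104 best=195 → r--
[2,9] min(18,12)*7=84 best=195 → r--
[2,8] min(18,11)*6=66 best=195 → r--
[2,7] min(18,12)*5=60 best=195 → r--
[2,6] min(18,18)*4=72 best=195 → r--
[2,5] min(18,14)*3=42 best=195 → r--
[2,4] min(18,11)*2=22 best=195 → r--
[2,3] min(18,9)*1=9 best=195 → r--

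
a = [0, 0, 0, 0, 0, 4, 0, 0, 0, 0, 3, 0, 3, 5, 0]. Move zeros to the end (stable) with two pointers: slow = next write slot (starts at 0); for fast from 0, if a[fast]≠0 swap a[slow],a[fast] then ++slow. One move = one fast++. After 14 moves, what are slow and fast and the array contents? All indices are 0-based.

slow=4, fast=14, a=[4, 3, 3, 5, 0, 0, 0, 0, 0, 0, 0, 0, 0, 0, 0]

(s=0,f=0) a[fast]=0 → fast++
(s=0,f=1) a[fast]=0 → fast++
(s=0,f=2) a[fast]=0 → fast++
(s=0,f=3) a[fast]=0 → fast++
(s=0,f=4) a[fast]=0 → fast++
(s=0,f=5) a[fast]=4≠0 swap→a[0]=4 → slow++,fast++
(s=1,f=6) a[fast]=0 → fast++
(s=1,f=7) a[fast]=0 → fast++
(s=1,f=8) a[fast]=0 → fast++
(s=1,f=9) a[fast]=0 → fast++
(s=1,f=10) a[fast]=3≠0 swap→a[1]=3 → slow++,fast++
(s=2,f=11) a[fast]=0 → fast++
(s=2,f=12) a[fast]=3≠0 swap→a[2]=3 → slow++,fast++
(s=3,f=13) a[fast]=5≠0 swap→a[3]=5 → slow++,fast++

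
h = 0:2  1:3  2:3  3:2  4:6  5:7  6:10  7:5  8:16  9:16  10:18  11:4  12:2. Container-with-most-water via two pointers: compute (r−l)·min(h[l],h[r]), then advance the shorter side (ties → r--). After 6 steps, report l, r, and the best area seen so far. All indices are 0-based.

l=0 r=12: min(2,2)*12=24 best=24 *, r--
l=0 r=11: min(2,4)*11=22 best=24, l++
l=1 r=11: min(3,4)*10=30 best=30 *, l++
l=2 r=11: min(3,4)*9=27 best=30, l++
l=3 r=11: min(2,4)*8=16 best=30, l++
l=4 r=11: min(6,4)*7=28 best=30, r--

l=4, r=10, best area=30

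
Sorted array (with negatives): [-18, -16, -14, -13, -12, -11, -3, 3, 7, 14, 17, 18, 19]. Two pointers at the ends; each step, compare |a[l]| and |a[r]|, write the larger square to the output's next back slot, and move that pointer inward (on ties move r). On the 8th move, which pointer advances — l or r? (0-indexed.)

l

l=0 r=12: |-18|<=|19| out[12]=361, r--
l=0 r=11: |-18|<=|18| out[11]=324, r--
l=0 r=10: |-18|>|17| out[10]=324, l++
l=1 r=10: |-16|<=|17| out[9]=289, r--
l=1 r=9: |-16|>|14| out[8]=256, l++
l=2 r=9: |-14|<=|14| out[7]=196, r--
l=2 r=8: |-14|>|7| out[6]=196, l++
l=3 r=8: |-13|>|7| out[5]=169, l++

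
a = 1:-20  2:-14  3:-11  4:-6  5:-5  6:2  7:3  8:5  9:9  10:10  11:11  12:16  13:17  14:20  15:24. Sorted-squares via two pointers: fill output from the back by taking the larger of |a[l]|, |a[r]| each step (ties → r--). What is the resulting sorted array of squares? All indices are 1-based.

l=1 r=15: |-20|<=|24| out[15]=576, r--
l=1 r=14: |-20|<=|20| out[14]=400, r--
l=1 r=13: |-20|>|17| out[13]=400, l++
l=2 r=13: |-14|<=|17| out[12]=289, r--
l=2 r=12: |-14|<=|16| out[11]=256, r--
l=2 r=11: |-14|>|11| out[10]=196, l++
l=3 r=11: |-11|<=|11| out[9]=121, r--
l=3 r=10: |-11|>|10| out[8]=121, l++
l=4 r=10: |-6|<=|10| out[7]=100, r--
l=4 r=9: |-6|<=|9| out[6]=81, r--
l=4 r=8: |-6|>|5| out[5]=36, l++
l=5 r=8: |-5|<=|5| out[4]=25, r--
l=5 r=7: |-5|>|3| out[3]=25, l++
l=6 r=7: |2|<=|3| out[2]=9, r--
l=6 r=6: |2|<=|2| out[1]=4, r--

[4, 9, 25, 25, 36, 81, 100, 121, 121, 196, 256, 289, 400, 400, 576]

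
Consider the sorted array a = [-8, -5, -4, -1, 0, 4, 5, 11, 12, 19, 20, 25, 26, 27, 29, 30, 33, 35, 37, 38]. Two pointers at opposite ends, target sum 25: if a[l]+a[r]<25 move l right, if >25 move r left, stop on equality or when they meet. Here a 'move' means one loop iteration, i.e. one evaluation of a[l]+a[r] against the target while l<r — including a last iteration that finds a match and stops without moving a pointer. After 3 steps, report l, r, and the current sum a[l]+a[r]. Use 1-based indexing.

l=1, r=17, sum=25

l=1 r=20: -8+38=30 >25, r--
l=1 r=19: -8+37=29 >25, r--
l=1 r=18: -8+35=27 >25, r--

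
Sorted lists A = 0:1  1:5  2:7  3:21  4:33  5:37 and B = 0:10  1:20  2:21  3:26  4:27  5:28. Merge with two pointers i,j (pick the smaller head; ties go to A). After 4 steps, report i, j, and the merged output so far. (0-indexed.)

[i=0,j=0] A[i]=1<=B[j]=10 take 1 → i++
[i=1,j=0] A[i]=5<=B[j]=10 take 5 → i++
[i=2,j=0] A[i]=7<=B[j]=10 take 7 → i++
[i=3,j=0] A[i]=21>B[j]=10 take 10 → j++

i=3, j=1, merged so far=[1, 5, 7, 10]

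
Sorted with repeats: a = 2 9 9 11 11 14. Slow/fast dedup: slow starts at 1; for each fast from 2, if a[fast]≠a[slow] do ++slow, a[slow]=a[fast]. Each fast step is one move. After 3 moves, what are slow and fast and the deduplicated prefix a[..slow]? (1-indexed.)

slow=3, fast=5, prefix=[2, 9, 11]

(s=1,f=2) a[fast]=9≠a[slow]=2 write a[2]=9 → slow++,fast++
(s=2,f=3) a[fast]=9=a[slow] dup → fast++
(s=2,f=4) a[fast]=11≠a[slow]=9 write a[3]=11 → slow++,fast++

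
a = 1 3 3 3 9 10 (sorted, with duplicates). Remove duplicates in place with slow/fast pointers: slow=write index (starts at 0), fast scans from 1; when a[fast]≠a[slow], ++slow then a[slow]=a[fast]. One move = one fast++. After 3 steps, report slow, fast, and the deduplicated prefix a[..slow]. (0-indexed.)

(s=0,f=1) a[fast]=3≠a[slow]=1 write a[1]=3 → slow++,fast++
(s=1,f=2) a[fast]=3=a[slow] dup → fast++
(s=1,f=3) a[fast]=3=a[slow] dup → fast++

slow=1, fast=4, prefix=[1, 3]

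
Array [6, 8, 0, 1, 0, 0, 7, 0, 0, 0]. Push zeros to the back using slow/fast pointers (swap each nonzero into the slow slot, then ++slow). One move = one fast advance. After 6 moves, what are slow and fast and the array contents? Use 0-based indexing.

slow=3, fast=6, a=[6, 8, 1, 0, 0, 0, 7, 0, 0, 0]

(s=0,f=0) a[fast]=6≠0 swap→a[0]=6 → slow++,fast++
(s=1,f=1) a[fast]=8≠0 swap→a[1]=8 → slow++,fast++
(s=2,f=2) a[fast]=0 → fast++
(s=2,f=3) a[fast]=1≠0 swap→a[2]=1 → slow++,fast++
(s=3,f=4) a[fast]=0 → fast++
(s=3,f=5) a[fast]=0 → fast++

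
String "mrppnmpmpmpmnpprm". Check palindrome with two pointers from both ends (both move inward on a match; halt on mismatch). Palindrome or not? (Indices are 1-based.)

palindrome

[1,17] 'm'=='m' → l++,r--
[2,16] 'r'=='r' → l++,r--
[3,15] 'p'=='p' → l++,r--
[4,14] 'p'=='p' → l++,r--
[5,13] 'n'=='n' → l++,r--
[6,12] 'm'=='m' → l++,r--
[7,11] 'p'=='p' → l++,r--
[8,10] 'm'=='m' → l++,r--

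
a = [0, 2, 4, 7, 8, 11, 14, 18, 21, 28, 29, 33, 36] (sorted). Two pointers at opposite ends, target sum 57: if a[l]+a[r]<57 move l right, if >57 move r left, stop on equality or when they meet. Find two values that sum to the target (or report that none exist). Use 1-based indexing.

(21, 36)

[1,13] 0+36=36 <57 → l++
[2,13] 2+36=38 <57 → l++
[3,13] 4+36=40 <57 → l++
[4,13] 7+36=43 <57 → l++
[5,13] 8+36=44 <57 → l++
[6,13] 11+36=47 <57 → l++
[7,13] 14+36=50 <57 → l++
[8,13] 18+36=54 <57 → l++
[9,13] 21+36=57 → found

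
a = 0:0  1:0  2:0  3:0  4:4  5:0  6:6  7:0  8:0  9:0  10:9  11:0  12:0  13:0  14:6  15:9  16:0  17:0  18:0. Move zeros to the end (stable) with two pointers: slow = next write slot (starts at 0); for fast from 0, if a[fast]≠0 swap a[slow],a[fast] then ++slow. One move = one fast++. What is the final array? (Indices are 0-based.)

slow=0 fast=0: a[fast]=0, fast++
slow=0 fast=1: a[fast]=0, fast++
slow=0 fast=2: a[fast]=0, fast++
slow=0 fast=3: a[fast]=0, fast++
slow=0 fast=4: a[fast]=4≠0 swap→a[0]=4, slow++,fast++
slow=1 fast=5: a[fast]=0, fast++
slow=1 fast=6: a[fast]=6≠0 swap→a[1]=6, slow++,fast++
slow=2 fast=7: a[fast]=0, fast++
slow=2 fast=8: a[fast]=0, fast++
slow=2 fast=9: a[fast]=0, fast++
slow=2 fast=10: a[fast]=9≠0 swap→a[2]=9, slow++,fast++
slow=3 fast=11: a[fast]=0, fast++
slow=3 fast=12: a[fast]=0, fast++
slow=3 fast=13: a[fast]=0, fast++
slow=3 fast=14: a[fast]=6≠0 swap→a[3]=6, slow++,fast++
slow=4 fast=15: a[fast]=9≠0 swap→a[4]=9, slow++,fast++
slow=5 fast=16: a[fast]=0, fast++
slow=5 fast=17: a[fast]=0, fast++
slow=5 fast=18: a[fast]=0, fast++

[4, 6, 9, 6, 9, 0, 0, 0, 0, 0, 0, 0, 0, 0, 0, 0, 0, 0, 0]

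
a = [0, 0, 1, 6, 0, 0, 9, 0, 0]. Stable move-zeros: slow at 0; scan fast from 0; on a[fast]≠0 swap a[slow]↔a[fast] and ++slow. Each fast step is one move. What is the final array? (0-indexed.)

slow=0 fast=0: a[fast]=0, fast++
slow=0 fast=1: a[fast]=0, fast++
slow=0 fast=2: a[fast]=1≠0 swap→a[0]=1, slow++,fast++
slow=1 fast=3: a[fast]=6≠0 swap→a[1]=6, slow++,fast++
slow=2 fast=4: a[fast]=0, fast++
slow=2 fast=5: a[fast]=0, fast++
slow=2 fast=6: a[fast]=9≠0 swap→a[2]=9, slow++,fast++
slow=3 fast=7: a[fast]=0, fast++
slow=3 fast=8: a[fast]=0, fast++

[1, 6, 9, 0, 0, 0, 0, 0, 0]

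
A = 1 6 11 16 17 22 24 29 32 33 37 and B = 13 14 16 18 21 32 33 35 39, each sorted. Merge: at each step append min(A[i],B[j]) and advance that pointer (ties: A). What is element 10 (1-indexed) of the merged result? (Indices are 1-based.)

merged[10] = 21

[i=1,j=1] A[i]=1<=B[j]=13 take 1 → i++
[i=2,j=1] A[i]=6<=B[j]=13 take 6 → i++
[i=3,j=1] A[i]=11<=B[j]=13 take 11 → i++
[i=4,j=1] A[i]=16>B[j]=13 take 13 → j++
[i=4,j=2] A[i]=16>B[j]=14 take 14 → j++
[i=4,j=3] A[i]=16<=B[j]=16 take 16 → i++
[i=5,j=3] A[i]=17>B[j]=16 take 16 → j++
[i=5,j=4] A[i]=17<=B[j]=18 take 17 → i++
[i=6,j=4] A[i]=22>B[j]=18 take 18 → j++
[i=6,j=5] A[i]=22>B[j]=21 take 21 → j++
[i=6,j=6] A[i]=22<=B[j]=32 take 22 → i++
[i=7,j=6] A[i]=24<=B[j]=32 take 24 → i++
[i=8,j=6] A[i]=29<=B[j]=32 take 29 → i++
[i=9,j=6] A[i]=32<=B[j]=32 take 32 → i++
[i=10,j=6] A[i]=33>B[j]=32 take 32 → j++
[i=10,j=7] A[i]=33<=B[j]=33 take 33 → i++
[i=11,j=7] A[i]=37>B[j]=33 take 33 → j++
[i=11,j=8] A[i]=37>B[j]=35 take 35 → j++
[i=11,j=9] A[i]=37<=B[j]=39 take 37 → i++
[i=12,j=9] A done, take B[j]=39 → j++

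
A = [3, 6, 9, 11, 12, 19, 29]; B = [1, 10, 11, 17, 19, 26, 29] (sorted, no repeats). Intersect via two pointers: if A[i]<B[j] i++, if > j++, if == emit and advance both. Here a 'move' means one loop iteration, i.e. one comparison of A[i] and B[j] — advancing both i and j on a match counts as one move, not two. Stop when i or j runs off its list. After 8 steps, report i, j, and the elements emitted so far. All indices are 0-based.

i=5, j=4, emitted=[11]

[i=0,j=0] 3>1 → j++
[i=0,j=1] 3<10 → i++
[i=1,j=1] 6<10 → i++
[i=2,j=1] 9<10 → i++
[i=3,j=1] 11>10 → j++
[i=3,j=2] 11==11 emit → i++,j++
[i=4,j=3] 12<17 → i++
[i=5,j=3] 19>17 → j++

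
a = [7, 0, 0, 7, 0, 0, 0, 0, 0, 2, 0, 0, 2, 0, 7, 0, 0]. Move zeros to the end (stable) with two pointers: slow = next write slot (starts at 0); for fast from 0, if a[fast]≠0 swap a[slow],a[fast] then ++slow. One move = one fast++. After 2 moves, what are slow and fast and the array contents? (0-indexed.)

(s=0,f=0) a[fast]=7≠0 swap→a[0]=7 → slow++,fast++
(s=1,f=1) a[fast]=0 → fast++

slow=1, fast=2, a=[7, 0, 0, 7, 0, 0, 0, 0, 0, 2, 0, 0, 2, 0, 7, 0, 0]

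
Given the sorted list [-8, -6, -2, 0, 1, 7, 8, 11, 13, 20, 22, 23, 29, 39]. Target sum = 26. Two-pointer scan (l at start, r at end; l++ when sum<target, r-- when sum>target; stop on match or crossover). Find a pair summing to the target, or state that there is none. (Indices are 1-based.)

[1,14] -8+39=31 >26 → r--
[1,13] -8+29=21 <26 → l++
[2,13] -6+29=23 <26 → l++
[3,13] -2+29=27 >26 → r--
[3,12] -2+23=21 <26 → l++
[4,12] 0+23=23 <26 → l++
[5,12] 1+23=24 <26 → l++
[6,12] 7+23=30 >26 → r--
[6,11] 7+22=29 >26 → r--
[6,10] 7+20=27 >26 → r--
[6,9] 7+13=20 <26 → l++
[7,9] 8+13=21 <26 → l++
[8,9] 11+13=24 <26 → l++

no pair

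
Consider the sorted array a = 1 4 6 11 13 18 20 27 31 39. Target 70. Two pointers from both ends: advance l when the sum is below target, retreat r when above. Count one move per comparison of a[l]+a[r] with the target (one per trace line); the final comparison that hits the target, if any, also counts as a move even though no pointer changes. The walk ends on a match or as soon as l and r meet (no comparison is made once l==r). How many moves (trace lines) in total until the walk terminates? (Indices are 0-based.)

9 moves

l=0 r=9: 1+39=40 <70, l++
l=1 r=9: 4+39=43 <70, l++
l=2 r=9: 6+39=45 <70, l++
l=3 r=9: 11+39=50 <70, l++
l=4 r=9: 13+39=52 <70, l++
l=5 r=9: 18+39=57 <70, l++
l=6 r=9: 20+39=59 <70, l++
l=7 r=9: 27+39=66 <70, l++
l=8 r=9: 31+39=70, found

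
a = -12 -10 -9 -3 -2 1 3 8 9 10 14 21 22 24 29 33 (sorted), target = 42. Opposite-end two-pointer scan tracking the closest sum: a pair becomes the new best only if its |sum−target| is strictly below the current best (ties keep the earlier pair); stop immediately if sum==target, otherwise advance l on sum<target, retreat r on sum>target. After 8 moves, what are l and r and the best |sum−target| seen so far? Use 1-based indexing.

[1,16] -12+33=21 d=21 * → l++
[2,16] -10+33=23 d=19 * → l++
[3,16] -9+33=24 d=18 * → l++
[4,16] -3+33=30 d=12 * → l++
[5,16] -2+33=31 d=11 * → l++
[6,16] 1+33=34 d=8 * → l++
[7,16] 3+33=36 d=6 * → l++
[8,16] 8+33=41 d=1 * → l++

l=9, r=16, best |Δ|=1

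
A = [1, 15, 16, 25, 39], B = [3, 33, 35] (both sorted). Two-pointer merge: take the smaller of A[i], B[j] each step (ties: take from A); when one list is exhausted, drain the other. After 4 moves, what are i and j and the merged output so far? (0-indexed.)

[i=0,j=0] A[i]=1<=B[j]=3 take 1 → i++
[i=1,j=0] A[i]=15>B[j]=3 take 3 → j++
[i=1,j=1] A[i]=15<=B[j]=33 take 15 → i++
[i=2,j=1] A[i]=16<=B[j]=33 take 16 → i++

i=3, j=1, merged so far=[1, 3, 15, 16]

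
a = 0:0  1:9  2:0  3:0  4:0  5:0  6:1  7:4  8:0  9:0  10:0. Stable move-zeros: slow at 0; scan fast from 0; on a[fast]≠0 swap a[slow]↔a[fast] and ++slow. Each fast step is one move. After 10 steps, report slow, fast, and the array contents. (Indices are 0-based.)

slow=3, fast=10, a=[9, 1, 4, 0, 0, 0, 0, 0, 0, 0, 0]

(s=0,f=0) a[fast]=0 → fast++
(s=0,f=1) a[fast]=9≠0 swap→a[0]=9 → slow++,fast++
(s=1,f=2) a[fast]=0 → fast++
(s=1,f=3) a[fast]=0 → fast++
(s=1,f=4) a[fast]=0 → fast++
(s=1,f=5) a[fast]=0 → fast++
(s=1,f=6) a[fast]=1≠0 swap→a[1]=1 → slow++,fast++
(s=2,f=7) a[fast]=4≠0 swap→a[2]=4 → slow++,fast++
(s=3,f=8) a[fast]=0 → fast++
(s=3,f=9) a[fast]=0 → fast++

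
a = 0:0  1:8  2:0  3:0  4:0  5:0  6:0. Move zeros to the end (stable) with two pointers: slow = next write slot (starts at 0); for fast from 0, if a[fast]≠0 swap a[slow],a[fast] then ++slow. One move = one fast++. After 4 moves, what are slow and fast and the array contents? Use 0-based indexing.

slow=1, fast=4, a=[8, 0, 0, 0, 0, 0, 0]

(s=0,f=0) a[fast]=0 → fast++
(s=0,f=1) a[fast]=8≠0 swap→a[0]=8 → slow++,fast++
(s=1,f=2) a[fast]=0 → fast++
(s=1,f=3) a[fast]=0 → fast++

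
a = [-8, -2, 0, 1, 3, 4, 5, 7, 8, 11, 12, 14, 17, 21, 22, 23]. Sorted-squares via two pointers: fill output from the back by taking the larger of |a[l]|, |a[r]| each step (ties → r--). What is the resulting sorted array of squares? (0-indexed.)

[0, 1, 4, 9, 16, 25, 49, 64, 64, 121, 144, 196, 289, 441, 484, 529]

[0,15] |-8|<=|23| out[15]=529 → r--
[0,14] |-8|<=|22| out[14]=484 → r--
[0,13] |-8|<=|21| out[13]=441 → r--
[0,12] |-8|<=|17| out[12]=289 → r--
[0,11] |-8|<=|14| out[11]=196 → r--
[0,10] |-8|<=|12| out[10]=144 → r--
[0,9] |-8|<=|11| out[9]=121 → r--
[0,8] |-8|<=|8| out[8]=64 → r--
[0,7] |-8|>|7| out[7]=64 → l++
[1,7] |-2|<=|7| out[6]=49 → r--
[1,6] |-2|<=|5| out[5]=25 → r--
[1,5] |-2|<=|4| out[4]=16 → r--
[1,4] |-2|<=|3| out[3]=9 → r--
[1,3] |-2|>|1| out[2]=4 → l++
[2,3] |0|<=|1| out[1]=1 → r--
[2,2] |0|<=|0| out[0]=0 → r--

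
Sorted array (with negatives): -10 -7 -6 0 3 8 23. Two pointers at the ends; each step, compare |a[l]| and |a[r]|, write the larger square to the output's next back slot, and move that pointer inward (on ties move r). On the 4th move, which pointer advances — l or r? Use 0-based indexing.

l=0 r=6: |-10|<=|23| out[6]=529, r--
l=0 r=5: |-10|>|8| out[5]=100, l++
l=1 r=5: |-7|<=|8| out[4]=64, r--
l=1 r=4: |-7|>|3| out[3]=49, l++

l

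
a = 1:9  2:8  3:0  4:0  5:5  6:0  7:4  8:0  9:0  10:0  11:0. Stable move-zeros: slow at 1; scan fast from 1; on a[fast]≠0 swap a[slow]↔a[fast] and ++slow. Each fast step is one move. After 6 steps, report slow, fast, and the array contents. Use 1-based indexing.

slow=4, fast=7, a=[9, 8, 5, 0, 0, 0, 4, 0, 0, 0, 0]

slow=1 fast=1: a[fast]=9≠0 swap→a[1]=9, slow++,fast++
slow=2 fast=2: a[fast]=8≠0 swap→a[2]=8, slow++,fast++
slow=3 fast=3: a[fast]=0, fast++
slow=3 fast=4: a[fast]=0, fast++
slow=3 fast=5: a[fast]=5≠0 swap→a[3]=5, slow++,fast++
slow=4 fast=6: a[fast]=0, fast++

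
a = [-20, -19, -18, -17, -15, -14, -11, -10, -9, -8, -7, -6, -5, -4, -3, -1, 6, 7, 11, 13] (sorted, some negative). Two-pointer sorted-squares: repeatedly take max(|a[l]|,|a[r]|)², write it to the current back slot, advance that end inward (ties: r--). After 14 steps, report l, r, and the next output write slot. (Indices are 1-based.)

l=12, r=17, next write slot=6

l=1 r=20: |-20|>|13| out[20]=400, l++
l=2 r=20: |-19|>|13| out[19]=361, l++
l=3 r=20: |-18|>|13| out[18]=324, l++
l=4 r=20: |-17|>|13| out[17]=289, l++
l=5 r=20: |-15|>|13| out[16]=225, l++
l=6 r=20: |-14|>|13| out[15]=196, l++
l=7 r=20: |-11|<=|13| out[14]=169, r--
l=7 r=19: |-11|<=|11| out[13]=121, r--
l=7 r=18: |-11|>|7| out[12]=121, l++
l=8 r=18: |-10|>|7| out[11]=100, l++
l=9 r=18: |-9|>|7| out[10]=81, l++
l=10 r=18: |-8|>|7| out[9]=64, l++
l=11 r=18: |-7|<=|7| out[8]=49, r--
l=11 r=17: |-7|>|6| out[7]=49, l++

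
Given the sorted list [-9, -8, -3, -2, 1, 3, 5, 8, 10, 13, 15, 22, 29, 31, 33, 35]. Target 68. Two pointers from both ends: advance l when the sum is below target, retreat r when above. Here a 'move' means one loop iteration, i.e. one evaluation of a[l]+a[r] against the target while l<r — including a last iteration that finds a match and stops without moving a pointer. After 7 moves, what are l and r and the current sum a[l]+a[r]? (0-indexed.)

l=7, r=15, sum=43

l=0 r=15: -9+35=26 <68, l++
l=1 r=15: -8+35=27 <68, l++
l=2 r=15: -3+35=32 <68, l++
l=3 r=15: -2+35=33 <68, l++
l=4 r=15: 1+35=36 <68, l++
l=5 r=15: 3+35=38 <68, l++
l=6 r=15: 5+35=40 <68, l++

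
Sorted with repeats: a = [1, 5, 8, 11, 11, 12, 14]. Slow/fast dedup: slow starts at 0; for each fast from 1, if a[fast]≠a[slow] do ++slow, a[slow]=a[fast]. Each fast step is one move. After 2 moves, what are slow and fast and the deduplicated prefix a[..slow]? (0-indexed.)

slow=0 fast=1: a[fast]=5≠a[slow]=1 write a[1]=5, slow++,fast++
slow=1 fast=2: a[fast]=8≠a[slow]=5 write a[2]=8, slow++,fast++

slow=2, fast=3, prefix=[1, 5, 8]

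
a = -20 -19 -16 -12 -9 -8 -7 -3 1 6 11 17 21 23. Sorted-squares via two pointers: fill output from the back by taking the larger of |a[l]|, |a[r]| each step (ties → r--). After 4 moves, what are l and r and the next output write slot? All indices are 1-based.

l=3, r=12, next write slot=10

[1,14] |-20|<=|23| out[14]=529 → r--
[1,13] |-20|<=|21| out[13]=441 → r--
[1,12] |-20|>|17| out[12]=400 → l++
[2,12] |-19|>|17| out[11]=361 → l++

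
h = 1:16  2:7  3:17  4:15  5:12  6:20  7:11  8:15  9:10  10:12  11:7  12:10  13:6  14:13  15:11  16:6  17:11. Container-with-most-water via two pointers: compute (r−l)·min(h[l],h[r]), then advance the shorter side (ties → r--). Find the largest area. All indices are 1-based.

max area = 176

[1,17] min(16,11)*16=176 best=176 * → r--
[1,16] min(16,6)*15=90 best=176 → r--
[1,15] min(16,11)*14=154 best=176 → r--
[1,14] min(16,13)*13=169 best=176 → r--
[1,13] min(16,6)*12=72 best=176 → r--
[1,12] min(16,10)*11=110 best=176 → r--
[1,11] min(16,7)*10=70 best=176 → r--
[1,10] min(16,12)*9=108 best=176 → r--
[1,9] min(16,10)*8=80 best=176 → r--
[1,8] min(16,15)*7=105 best=176 → r--
[1,7] min(16,11)*6=66 best=176 → r--
[1,6] min(16,20)*5=80 best=176 → l++
[2,6] min(7,20)*4=28 best=176 → l++
[3,6] min(17,20)*3=51 best=176 → l++
[4,6] min(15,20)*2=30 best=176 → l++
[5,6] min(12,20)*1=12 best=176 → l++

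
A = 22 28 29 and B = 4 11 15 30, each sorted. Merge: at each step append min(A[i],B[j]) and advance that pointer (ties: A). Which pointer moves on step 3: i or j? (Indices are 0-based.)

[i=0,j=0] A[i]=22>B[j]=4 take 4 → j++
[i=0,j=1] A[i]=22>B[j]=11 take 11 → j++
[i=0,j=2] A[i]=22>B[j]=15 take 15 → j++

j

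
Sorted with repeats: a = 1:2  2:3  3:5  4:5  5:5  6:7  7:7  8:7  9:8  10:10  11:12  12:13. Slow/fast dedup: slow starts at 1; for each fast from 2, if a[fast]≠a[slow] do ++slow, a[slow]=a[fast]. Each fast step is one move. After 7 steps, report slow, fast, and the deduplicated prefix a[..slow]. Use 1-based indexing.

slow=4, fast=9, prefix=[2, 3, 5, 7]

(s=1,f=2) a[fast]=3≠a[slow]=2 write a[2]=3 → slow++,fast++
(s=2,f=3) a[fast]=5≠a[slow]=3 write a[3]=5 → slow++,fast++
(s=3,f=4) a[fast]=5=a[slow] dup → fast++
(s=3,f=5) a[fast]=5=a[slow] dup → fast++
(s=3,f=6) a[fast]=7≠a[slow]=5 write a[4]=7 → slow++,fast++
(s=4,f=7) a[fast]=7=a[slow] dup → fast++
(s=4,f=8) a[fast]=7=a[slow] dup → fast++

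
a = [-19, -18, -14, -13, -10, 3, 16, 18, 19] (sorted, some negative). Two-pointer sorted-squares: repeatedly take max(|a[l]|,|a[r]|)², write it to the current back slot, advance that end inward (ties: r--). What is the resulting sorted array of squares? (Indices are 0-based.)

[9, 100, 169, 196, 256, 324, 324, 361, 361]

l=0 r=8: |-19|<=|19| out[8]=361, r--
l=0 r=7: |-19|>|18| out[7]=361, l++
l=1 r=7: |-18|<=|18| out[6]=324, r--
l=1 r=6: |-18|>|16| out[5]=324, l++
l=2 r=6: |-14|<=|16| out[4]=256, r--
l=2 r=5: |-14|>|3| out[3]=196, l++
l=3 r=5: |-13|>|3| out[2]=169, l++
l=4 r=5: |-10|>|3| out[1]=100, l++
l=5 r=5: |3|<=|3| out[0]=9, r--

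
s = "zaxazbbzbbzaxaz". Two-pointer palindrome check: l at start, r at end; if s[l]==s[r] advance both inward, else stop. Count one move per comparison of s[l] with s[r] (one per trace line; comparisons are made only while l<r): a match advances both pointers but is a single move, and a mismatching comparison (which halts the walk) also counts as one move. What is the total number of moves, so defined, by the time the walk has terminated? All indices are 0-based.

7 moves

l=0 r=14: 'z'=='z', l++,r--
l=1 r=13: 'a'=='a', l++,r--
l=2 r=12: 'x'=='x', l++,r--
l=3 r=11: 'a'=='a', l++,r--
l=4 r=10: 'z'=='z', l++,r--
l=5 r=9: 'b'=='b', l++,r--
l=6 r=8: 'b'=='b', l++,r--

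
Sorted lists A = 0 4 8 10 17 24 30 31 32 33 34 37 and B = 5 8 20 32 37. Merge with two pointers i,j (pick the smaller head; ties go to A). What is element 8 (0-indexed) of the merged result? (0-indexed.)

[i=0,j=0] A[i]=0<=B[j]=5 take 0 → i++
[i=1,j=0] A[i]=4<=B[j]=5 take 4 → i++
[i=2,j=0] A[i]=8>B[j]=5 take 5 → j++
[i=2,j=1] A[i]=8<=B[j]=8 take 8 → i++
[i=3,j=1] A[i]=10>B[j]=8 take 8 → j++
[i=3,j=2] A[i]=10<=B[j]=20 take 10 → i++
[i=4,j=2] A[i]=17<=B[j]=20 take 17 → i++
[i=5,j=2] A[i]=24>B[j]=20 take 20 → j++
[i=5,j=3] A[i]=24<=B[j]=32 take 24 → i++
[i=6,j=3] A[i]=30<=B[j]=32 take 30 → i++
[i=7,j=3] A[i]=31<=B[j]=32 take 31 → i++
[i=8,j=3] A[i]=32<=B[j]=32 take 32 → i++
[i=9,j=3] A[i]=33>B[j]=32 take 32 → j++
[i=9,j=4] A[i]=33<=B[j]=37 take 33 → i++
[i=10,j=4] A[i]=34<=B[j]=37 take 34 → i++
[i=11,j=4] A[i]=37<=B[j]=37 take 37 → i++
[i=12,j=4] A done, take B[j]=37 → j++

merged[8] = 24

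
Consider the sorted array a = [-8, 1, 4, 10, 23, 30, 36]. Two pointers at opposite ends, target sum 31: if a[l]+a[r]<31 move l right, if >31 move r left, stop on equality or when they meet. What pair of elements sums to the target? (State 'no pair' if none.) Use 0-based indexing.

(1, 30)

l=0 r=6: -8+36=28 <31, l++
l=1 r=6: 1+36=37 >31, r--
l=1 r=5: 1+30=31, found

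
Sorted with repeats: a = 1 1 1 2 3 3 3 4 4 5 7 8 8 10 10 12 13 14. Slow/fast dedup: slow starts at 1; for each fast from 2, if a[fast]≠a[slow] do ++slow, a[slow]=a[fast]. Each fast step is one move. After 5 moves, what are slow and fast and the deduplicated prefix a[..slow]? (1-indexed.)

slow=3, fast=7, prefix=[1, 2, 3]

slow=1 fast=2: a[fast]=1=a[slow] dup, fast++
slow=1 fast=3: a[fast]=1=a[slow] dup, fast++
slow=1 fast=4: a[fast]=2≠a[slow]=1 write a[2]=2, slow++,fast++
slow=2 fast=5: a[fast]=3≠a[slow]=2 write a[3]=3, slow++,fast++
slow=3 fast=6: a[fast]=3=a[slow] dup, fast++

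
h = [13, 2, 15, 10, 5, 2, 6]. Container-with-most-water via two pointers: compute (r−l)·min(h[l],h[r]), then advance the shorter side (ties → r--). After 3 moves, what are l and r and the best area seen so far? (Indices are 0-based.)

l=0, r=3, best area=36

[0,6] min(13,6)*6=36 best=36 * → r--
[0,5] min(13,2)*5=10 best=36 → r--
[0,4] min(13,5)*4=20 best=36 → r--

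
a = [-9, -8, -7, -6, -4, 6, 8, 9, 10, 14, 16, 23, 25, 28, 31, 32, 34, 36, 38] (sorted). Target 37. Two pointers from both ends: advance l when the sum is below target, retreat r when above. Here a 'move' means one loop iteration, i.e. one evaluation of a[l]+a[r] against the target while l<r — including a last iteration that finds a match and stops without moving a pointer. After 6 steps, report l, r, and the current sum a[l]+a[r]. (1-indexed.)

l=6, r=18, sum=42

l=1 r=19: -9+38=29 <37, l++
l=2 r=19: -8+38=30 <37, l++
l=3 r=19: -7+38=31 <37, l++
l=4 r=19: -6+38=32 <37, l++
l=5 r=19: -4+38=34 <37, l++
l=6 r=19: 6+38=44 >37, r--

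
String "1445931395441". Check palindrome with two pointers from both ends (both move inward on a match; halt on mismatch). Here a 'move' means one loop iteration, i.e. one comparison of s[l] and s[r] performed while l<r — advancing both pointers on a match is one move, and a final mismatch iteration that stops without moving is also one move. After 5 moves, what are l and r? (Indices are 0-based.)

l=5, r=7

l=0 r=12: '1'=='1', l++,r--
l=1 r=11: '4'=='4', l++,r--
l=2 r=10: '4'=='4', l++,r--
l=3 r=9: '5'=='5', l++,r--
l=4 r=8: '9'=='9', l++,r--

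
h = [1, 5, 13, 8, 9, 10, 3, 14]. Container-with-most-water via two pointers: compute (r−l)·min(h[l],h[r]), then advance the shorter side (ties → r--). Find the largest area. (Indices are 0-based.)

l=0 r=7: min(1,14)*7=7 best=7 *, l++
l=1 r=7: min(5,14)*6=30 best=30 *, l++
l=2 r=7: min(13,14)*5=65 best=65 *, l++
l=3 r=7: min(8,14)*4=32 best=65, l++
l=4 r=7: min(9,14)*3=27 best=65, l++
l=5 r=7: min(10,14)*2=20 best=65, l++
l=6 r=7: min(3,14)*1=3 best=65, l++

max area = 65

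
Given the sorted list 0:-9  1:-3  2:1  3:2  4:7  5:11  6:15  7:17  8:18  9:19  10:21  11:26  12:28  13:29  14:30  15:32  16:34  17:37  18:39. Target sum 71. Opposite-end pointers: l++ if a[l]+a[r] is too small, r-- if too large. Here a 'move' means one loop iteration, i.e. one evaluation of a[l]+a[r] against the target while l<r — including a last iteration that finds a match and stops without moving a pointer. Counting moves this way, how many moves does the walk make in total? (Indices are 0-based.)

l=0 r=18: -9+39=30 <71, l++
l=1 r=18: -3+39=36 <71, l++
l=2 r=18: 1+39=40 <71, l++
l=3 r=18: 2+39=41 <71, l++
l=4 r=18: 7+39=46 <71, l++
l=5 r=18: 11+39=50 <71, l++
l=6 r=18: 15+39=54 <71, l++
l=7 r=18: 17+39=56 <71, l++
l=8 r=18: 18+39=57 <71, l++
l=9 r=18: 19+39=58 <71, l++
l=10 r=18: 21+39=60 <71, l++
l=11 r=18: 26+39=65 <71, l++
l=12 r=18: 28+39=67 <71, l++
l=13 r=18: 29+39=68 <71, l++
l=14 r=18: 30+39=69 <71, l++
l=15 r=18: 32+39=71, found

16 moves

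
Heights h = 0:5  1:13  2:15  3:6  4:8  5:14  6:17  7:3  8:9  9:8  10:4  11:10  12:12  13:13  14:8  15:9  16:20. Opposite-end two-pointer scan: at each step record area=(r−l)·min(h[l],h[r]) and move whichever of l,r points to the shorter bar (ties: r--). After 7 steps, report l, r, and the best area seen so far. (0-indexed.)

l=0 r=16: min(5,20)*16=80 best=80 *, l++
l=1 r=16: min(13,20)*15=195 best=195 *, l++
l=2 r=16: min(15,20)*14=210 best=210 *, l++
l=3 r=16: min(6,20)*13=78 best=210, l++
l=4 r=16: min(8,20)*12=96 best=210, l++
l=5 r=16: min(14,20)*11=154 best=210, l++
l=6 r=16: min(17,20)*10=170 best=210, l++

l=7, r=16, best area=210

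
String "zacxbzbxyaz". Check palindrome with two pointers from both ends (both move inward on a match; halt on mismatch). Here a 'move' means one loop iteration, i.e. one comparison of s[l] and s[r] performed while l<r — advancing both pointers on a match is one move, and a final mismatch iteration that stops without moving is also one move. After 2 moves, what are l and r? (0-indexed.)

l=2, r=8

[0,10] 'z'=='z' → l++,r--
[1,9] 'a'=='a' → l++,r--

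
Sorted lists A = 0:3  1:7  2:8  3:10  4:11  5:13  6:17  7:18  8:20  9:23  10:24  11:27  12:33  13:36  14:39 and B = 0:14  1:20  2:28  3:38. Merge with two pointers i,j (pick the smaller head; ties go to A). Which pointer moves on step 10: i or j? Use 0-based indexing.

i=0 j=0: A[i]=3<=B[j]=14 take 3, i++
i=1 j=0: A[i]=7<=B[j]=14 take 7, i++
i=2 j=0: A[i]=8<=B[j]=14 take 8, i++
i=3 j=0: A[i]=10<=B[j]=14 take 10, i++
i=4 j=0: A[i]=11<=B[j]=14 take 11, i++
i=5 j=0: A[i]=13<=B[j]=14 take 13, i++
i=6 j=0: A[i]=17>B[j]=14 take 14, j++
i=6 j=1: A[i]=17<=B[j]=20 take 17, i++
i=7 j=1: A[i]=18<=B[j]=20 take 18, i++
i=8 j=1: A[i]=20<=B[j]=20 take 20, i++

i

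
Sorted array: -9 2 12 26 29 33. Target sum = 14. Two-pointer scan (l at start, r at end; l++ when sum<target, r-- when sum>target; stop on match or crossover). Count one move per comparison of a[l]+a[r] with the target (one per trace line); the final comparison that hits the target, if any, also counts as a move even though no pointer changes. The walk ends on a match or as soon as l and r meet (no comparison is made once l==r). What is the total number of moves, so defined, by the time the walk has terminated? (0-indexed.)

5 moves

[0,5] -9+33=24 >14 → r--
[0,4] -9+29=20 >14 → r--
[0,3] -9+26=17 >14 → r--
[0,2] -9+12=3 <14 → l++
[1,2] 2+12=14 → found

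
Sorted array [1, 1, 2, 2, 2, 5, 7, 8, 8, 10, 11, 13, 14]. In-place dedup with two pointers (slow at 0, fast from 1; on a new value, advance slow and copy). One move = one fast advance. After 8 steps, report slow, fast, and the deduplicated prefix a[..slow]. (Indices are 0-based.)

slow=4, fast=9, prefix=[1, 2, 5, 7, 8]

slow=0 fast=1: a[fast]=1=a[slow] dup, fast++
slow=0 fast=2: a[fast]=2≠a[slow]=1 write a[1]=2, slow++,fast++
slow=1 fast=3: a[fast]=2=a[slow] dup, fast++
slow=1 fast=4: a[fast]=2=a[slow] dup, fast++
slow=1 fast=5: a[fast]=5≠a[slow]=2 write a[2]=5, slow++,fast++
slow=2 fast=6: a[fast]=7≠a[slow]=5 write a[3]=7, slow++,fast++
slow=3 fast=7: a[fast]=8≠a[slow]=7 write a[4]=8, slow++,fast++
slow=4 fast=8: a[fast]=8=a[slow] dup, fast++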